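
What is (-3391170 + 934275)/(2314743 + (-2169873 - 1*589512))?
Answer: 818965/148214 ≈ 5.5256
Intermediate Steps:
(-3391170 + 934275)/(2314743 + (-2169873 - 1*589512)) = -2456895/(2314743 + (-2169873 - 589512)) = -2456895/(2314743 - 2759385) = -2456895/(-444642) = -2456895*(-1/444642) = 818965/148214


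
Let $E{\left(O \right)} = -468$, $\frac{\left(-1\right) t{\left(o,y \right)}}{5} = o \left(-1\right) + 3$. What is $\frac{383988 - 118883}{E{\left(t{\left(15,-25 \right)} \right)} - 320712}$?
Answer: $- \frac{53021}{64236} \approx -0.82541$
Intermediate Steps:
$t{\left(o,y \right)} = -15 + 5 o$ ($t{\left(o,y \right)} = - 5 \left(o \left(-1\right) + 3\right) = - 5 \left(- o + 3\right) = - 5 \left(3 - o\right) = -15 + 5 o$)
$\frac{383988 - 118883}{E{\left(t{\left(15,-25 \right)} \right)} - 320712} = \frac{383988 - 118883}{-468 - 320712} = \frac{265105}{-321180} = 265105 \left(- \frac{1}{321180}\right) = - \frac{53021}{64236}$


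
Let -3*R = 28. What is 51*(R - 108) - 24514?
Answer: -30498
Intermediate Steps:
R = -28/3 (R = -⅓*28 = -28/3 ≈ -9.3333)
51*(R - 108) - 24514 = 51*(-28/3 - 108) - 24514 = 51*(-352/3) - 24514 = -5984 - 24514 = -30498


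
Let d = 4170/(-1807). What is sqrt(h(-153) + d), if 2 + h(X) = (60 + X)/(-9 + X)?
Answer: I*sqrt(204438)/234 ≈ 1.9323*I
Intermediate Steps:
h(X) = -2 + (60 + X)/(-9 + X)
d = -30/13 (d = 4170*(-1/1807) = -30/13 ≈ -2.3077)
sqrt(h(-153) + d) = sqrt((78 - 1*(-153))/(-9 - 153) - 30/13) = sqrt((78 + 153)/(-162) - 30/13) = sqrt(-1/162*231 - 30/13) = sqrt(-77/54 - 30/13) = sqrt(-2621/702) = I*sqrt(204438)/234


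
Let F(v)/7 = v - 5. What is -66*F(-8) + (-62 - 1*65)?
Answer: 5879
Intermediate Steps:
F(v) = -35 + 7*v (F(v) = 7*(v - 5) = 7*(-5 + v) = -35 + 7*v)
-66*F(-8) + (-62 - 1*65) = -66*(-35 + 7*(-8)) + (-62 - 1*65) = -66*(-35 - 56) + (-62 - 65) = -66*(-91) - 127 = 6006 - 127 = 5879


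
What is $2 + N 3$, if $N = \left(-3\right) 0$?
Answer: $2$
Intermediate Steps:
$N = 0$
$2 + N 3 = 2 + 0 \cdot 3 = 2 + 0 = 2$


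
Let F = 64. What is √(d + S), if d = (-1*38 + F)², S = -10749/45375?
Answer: √51104585/275 ≈ 25.995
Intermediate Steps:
S = -3583/15125 (S = -10749*1/45375 = -3583/15125 ≈ -0.23689)
d = 676 (d = (-1*38 + 64)² = (-38 + 64)² = 26² = 676)
√(d + S) = √(676 - 3583/15125) = √(10220917/15125) = √51104585/275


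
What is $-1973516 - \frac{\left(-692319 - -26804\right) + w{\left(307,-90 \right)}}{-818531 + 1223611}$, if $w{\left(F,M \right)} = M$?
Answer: $- \frac{159886239135}{81016} \approx -1.9735 \cdot 10^{6}$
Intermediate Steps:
$-1973516 - \frac{\left(-692319 - -26804\right) + w{\left(307,-90 \right)}}{-818531 + 1223611} = -1973516 - \frac{\left(-692319 - -26804\right) - 90}{-818531 + 1223611} = -1973516 - \frac{\left(-692319 + 26804\right) - 90}{405080} = -1973516 - \left(-665515 - 90\right) \frac{1}{405080} = -1973516 - \left(-665605\right) \frac{1}{405080} = -1973516 - - \frac{133121}{81016} = -1973516 + \frac{133121}{81016} = - \frac{159886239135}{81016}$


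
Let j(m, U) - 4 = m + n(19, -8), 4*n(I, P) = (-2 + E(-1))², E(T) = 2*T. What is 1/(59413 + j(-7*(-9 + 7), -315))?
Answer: 1/59435 ≈ 1.6825e-5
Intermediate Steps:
n(I, P) = 4 (n(I, P) = (-2 + 2*(-1))²/4 = (-2 - 2)²/4 = (¼)*(-4)² = (¼)*16 = 4)
j(m, U) = 8 + m (j(m, U) = 4 + (m + 4) = 4 + (4 + m) = 8 + m)
1/(59413 + j(-7*(-9 + 7), -315)) = 1/(59413 + (8 - 7*(-9 + 7))) = 1/(59413 + (8 - 7*(-2))) = 1/(59413 + (8 + 14)) = 1/(59413 + 22) = 1/59435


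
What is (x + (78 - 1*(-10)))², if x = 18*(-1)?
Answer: 4900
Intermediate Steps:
x = -18
(x + (78 - 1*(-10)))² = (-18 + (78 - 1*(-10)))² = (-18 + (78 + 10))² = (-18 + 88)² = 70² = 4900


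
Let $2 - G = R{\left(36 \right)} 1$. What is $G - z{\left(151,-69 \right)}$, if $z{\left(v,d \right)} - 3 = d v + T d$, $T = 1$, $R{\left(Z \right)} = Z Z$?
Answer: $9191$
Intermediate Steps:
$R{\left(Z \right)} = Z^{2}$
$G = -1294$ ($G = 2 - 36^{2} \cdot 1 = 2 - 1296 \cdot 1 = 2 - 1296 = -1294$)
$z{\left(v,d \right)} = 3 + d + d v$ ($z{\left(v,d \right)} = 3 + \left(d v + 1 d\right) = 3 + \left(d v + d\right) = 3 + \left(d + d v\right) = 3 + d + d v$)
$G - z{\left(151,-69 \right)} = -1294 - \left(3 - 69 - 10419\right) = -1294 - -10485 = -1294 + 10485 = 9191$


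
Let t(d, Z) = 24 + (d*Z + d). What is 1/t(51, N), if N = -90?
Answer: -1/4515 ≈ -0.00022148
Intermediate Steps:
t(d, Z) = 24 + d + Z*d (t(d, Z) = 24 + (Z*d + d) = 24 + (d + Z*d) = 24 + d + Z*d)
1/t(51, N) = 1/(24 + 51 - 90*51) = 1/(24 + 51 - 4590) = 1/(-4515) = -1/4515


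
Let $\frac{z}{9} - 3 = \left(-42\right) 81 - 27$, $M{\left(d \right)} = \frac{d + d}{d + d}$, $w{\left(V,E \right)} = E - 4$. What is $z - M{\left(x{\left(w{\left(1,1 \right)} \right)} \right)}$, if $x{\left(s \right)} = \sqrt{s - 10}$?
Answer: $-30835$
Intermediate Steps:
$w{\left(V,E \right)} = -4 + E$ ($w{\left(V,E \right)} = E - 4 = -4 + E$)
$x{\left(s \right)} = \sqrt{-10 + s}$
$M{\left(d \right)} = 1$ ($M{\left(d \right)} = \frac{2 d}{2 d} = 2 d \frac{1}{2 d} = 1$)
$z = -30834$ ($z = 27 + 9 \left(\left(-42\right) 81 - 27\right) = 27 + 9 \left(-3402 - 27\right) = 27 + 9 \left(-3429\right) = 27 - 30861 = -30834$)
$z - M{\left(x{\left(w{\left(1,1 \right)} \right)} \right)} = -30834 - 1 = -30835$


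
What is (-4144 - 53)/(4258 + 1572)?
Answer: -4197/5830 ≈ -0.71990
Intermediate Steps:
(-4144 - 53)/(4258 + 1572) = -4197/5830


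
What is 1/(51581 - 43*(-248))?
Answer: 1/62245 ≈ 1.6066e-5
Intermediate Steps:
1/(51581 - 43*(-248)) = 1/(51581 + 10664) = 1/62245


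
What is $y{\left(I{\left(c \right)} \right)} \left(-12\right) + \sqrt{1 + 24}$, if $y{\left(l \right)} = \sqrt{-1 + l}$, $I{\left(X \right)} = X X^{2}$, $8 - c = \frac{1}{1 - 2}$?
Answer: $5 - 24 \sqrt{182} \approx -318.78$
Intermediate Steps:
$c = 9$ ($c = 8 - \frac{1}{1 - 2} = 8 - \frac{1}{-1} = 8 - -1 = 8 + 1 = 9$)
$I{\left(X \right)} = X^{3}$
$y{\left(I{\left(c \right)} \right)} \left(-12\right) + \sqrt{1 + 24} = \sqrt{-1 + 9^{3}} \left(-12\right) + \sqrt{1 + 24} = \sqrt{-1 + 729} \left(-12\right) + \sqrt{25} = \sqrt{728} \left(-12\right) + 5 = 2 \sqrt{182} \left(-12\right) + 5 = - 24 \sqrt{182} + 5 = 5 - 24 \sqrt{182}$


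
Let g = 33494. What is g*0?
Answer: 0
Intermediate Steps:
g*0 = 33494*0 = 0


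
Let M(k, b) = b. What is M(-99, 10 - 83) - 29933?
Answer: -30006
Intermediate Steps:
M(-99, 10 - 83) - 29933 = (10 - 83) - 29933 = -73 - 29933 = -30006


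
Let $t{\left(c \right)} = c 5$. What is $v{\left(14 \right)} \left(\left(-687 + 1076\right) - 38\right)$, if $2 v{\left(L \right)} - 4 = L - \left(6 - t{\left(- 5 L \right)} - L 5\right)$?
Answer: $-47034$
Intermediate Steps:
$t{\left(c \right)} = 5 c$
$v{\left(L \right)} = -1 - \frac{19 L}{2}$ ($v{\left(L \right)} = 2 + \frac{L - \left(6 - L 5 - - 25 L\right)}{2} = 2 + \frac{L + \left(\left(- 25 L + 5 L\right) - 6\right)}{2} = 2 + \frac{L - \left(6 + 20 L\right)}{2} = 2 + \frac{-6 - 19 L}{2} = 2 - \left(3 + \frac{19 L}{2}\right) = -1 - \frac{19 L}{2}$)
$v{\left(14 \right)} \left(\left(-687 + 1076\right) - 38\right) = \left(-1 - 133\right) \left(\left(-687 + 1076\right) - 38\right) = \left(-1 - 133\right) \left(389 - 38\right) = \left(-134\right) 351 = -47034$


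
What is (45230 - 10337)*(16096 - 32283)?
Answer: -564812991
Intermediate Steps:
(45230 - 10337)*(16096 - 32283) = 34893*(-16187) = -564812991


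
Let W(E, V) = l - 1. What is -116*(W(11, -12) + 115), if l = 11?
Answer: -14500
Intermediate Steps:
W(E, V) = 10 (W(E, V) = 11 - 1 = 10)
-116*(W(11, -12) + 115) = -116*(10 + 115) = -116*125 = -14500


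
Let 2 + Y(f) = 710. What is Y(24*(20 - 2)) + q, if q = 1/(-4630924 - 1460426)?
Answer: 4312675799/6091350 ≈ 708.00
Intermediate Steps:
Y(f) = 708 (Y(f) = -2 + 710 = 708)
q = -1/6091350 (q = 1/(-6091350) = -1/6091350 ≈ -1.6417e-7)
Y(24*(20 - 2)) + q = 708 - 1/6091350 = 4312675799/6091350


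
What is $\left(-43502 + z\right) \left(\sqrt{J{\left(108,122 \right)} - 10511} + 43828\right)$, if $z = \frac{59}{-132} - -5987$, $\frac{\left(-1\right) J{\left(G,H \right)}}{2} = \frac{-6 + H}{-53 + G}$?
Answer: $- \frac{54259491323}{33} - \frac{4952039 i \sqrt{31808535}}{7260} \approx -1.6442 \cdot 10^{9} - 3.847 \cdot 10^{6} i$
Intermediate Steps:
$J{\left(G,H \right)} = - \frac{2 \left(-6 + H\right)}{-53 + G}$ ($J{\left(G,H \right)} = - 2 \frac{-6 + H}{-53 + G} = - \frac{2 \left(-6 + H\right)}{-53 + G}$)
$z = \frac{790225}{132}$ ($z = 59 \left(- \frac{1}{132}\right) + 5987 = - \frac{59}{132} + 5987 = \frac{790225}{132} \approx 5986.6$)
$\left(-43502 + z\right) \left(\sqrt{J{\left(108,122 \right)} - 10511} + 43828\right) = \left(-43502 + \frac{790225}{132}\right) \left(\sqrt{\frac{2 \left(6 - 122\right)}{-53 + 108} - 10511} + 43828\right) = - \frac{4952039 \left(\sqrt{\frac{2 \left(6 - 122\right)}{55} - 10511} + 43828\right)}{132} = - \frac{4952039 \left(\sqrt{2 \cdot \frac{1}{55} \left(-116\right) - 10511} + 43828\right)}{132} = - \frac{4952039 \left(\sqrt{- \frac{232}{55} - 10511} + 43828\right)}{132} = - \frac{4952039 \left(\sqrt{- \frac{578337}{55}} + 43828\right)}{132} = - \frac{4952039 \left(\frac{i \sqrt{31808535}}{55} + 43828\right)}{132} = - \frac{4952039 \left(43828 + \frac{i \sqrt{31808535}}{55}\right)}{132} = - \frac{54259491323}{33} - \frac{4952039 i \sqrt{31808535}}{7260}$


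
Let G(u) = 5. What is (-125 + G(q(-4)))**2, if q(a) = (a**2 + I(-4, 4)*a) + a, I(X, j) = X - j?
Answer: 14400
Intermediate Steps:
q(a) = a**2 - 7*a (q(a) = (a**2 + (-4 - 1*4)*a) + a = (a**2 + (-4 - 4)*a) + a = (a**2 - 8*a) + a = a**2 - 7*a)
(-125 + G(q(-4)))**2 = (-125 + 5)**2 = (-120)**2 = 14400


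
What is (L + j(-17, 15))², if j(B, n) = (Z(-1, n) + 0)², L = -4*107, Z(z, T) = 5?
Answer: 162409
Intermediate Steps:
L = -428
j(B, n) = 25 (j(B, n) = (5 + 0)² = 5² = 25)
(L + j(-17, 15))² = (-428 + 25)² = (-403)² = 162409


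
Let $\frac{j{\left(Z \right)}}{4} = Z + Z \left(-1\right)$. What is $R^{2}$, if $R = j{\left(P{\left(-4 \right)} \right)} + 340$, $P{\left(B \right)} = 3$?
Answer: $115600$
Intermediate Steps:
$j{\left(Z \right)} = 0$ ($j{\left(Z \right)} = 4 \left(Z + Z \left(-1\right)\right) = 4 \left(Z - Z\right) = 4 \cdot 0 = 0$)
$R = 340$ ($R = 0 + 340 = 340$)
$R^{2} = 340^{2} = 115600$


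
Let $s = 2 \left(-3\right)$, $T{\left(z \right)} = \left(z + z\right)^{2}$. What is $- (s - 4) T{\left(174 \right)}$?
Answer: $1211040$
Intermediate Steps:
$T{\left(z \right)} = 4 z^{2}$ ($T{\left(z \right)} = \left(2 z\right)^{2} = 4 z^{2}$)
$s = -6$
$- (s - 4) T{\left(174 \right)} = - (-6 - 4) 4 \cdot 174^{2} = \left(-1\right) \left(-10\right) 4 \cdot 30276 = 10 \cdot 121104 = 1211040$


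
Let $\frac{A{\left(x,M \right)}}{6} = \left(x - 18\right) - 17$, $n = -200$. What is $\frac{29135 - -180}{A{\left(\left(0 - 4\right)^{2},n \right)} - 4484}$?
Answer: $- \frac{2665}{418} \approx -6.3756$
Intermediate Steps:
$A{\left(x,M \right)} = -210 + 6 x$ ($A{\left(x,M \right)} = 6 \left(\left(x - 18\right) - 17\right) = 6 \left(\left(-18 + x\right) - 17\right) = 6 \left(-35 + x\right) = -210 + 6 x$)
$\frac{29135 - -180}{A{\left(\left(0 - 4\right)^{2},n \right)} - 4484} = \frac{29135 - -180}{\left(-210 + 6 \left(0 - 4\right)^{2}\right) - 4484} = \frac{29135 + 180}{\left(-210 + 6 \left(-4\right)^{2}\right) - 4484} = \frac{29315}{\left(-210 + 6 \cdot 16\right) - 4484} = \frac{29315}{\left(-210 + 96\right) - 4484} = \frac{29315}{-114 - 4484} = \frac{29315}{-4598} = 29315 \left(- \frac{1}{4598}\right) = - \frac{2665}{418}$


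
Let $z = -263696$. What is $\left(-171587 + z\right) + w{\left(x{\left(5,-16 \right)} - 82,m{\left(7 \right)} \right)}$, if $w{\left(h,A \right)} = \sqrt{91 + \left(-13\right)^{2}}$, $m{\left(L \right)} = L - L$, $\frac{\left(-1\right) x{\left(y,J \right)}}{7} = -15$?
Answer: $-435283 + 2 \sqrt{65} \approx -4.3527 \cdot 10^{5}$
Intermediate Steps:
$x{\left(y,J \right)} = 105$ ($x{\left(y,J \right)} = \left(-7\right) \left(-15\right) = 105$)
$m{\left(L \right)} = 0$
$w{\left(h,A \right)} = 2 \sqrt{65}$ ($w{\left(h,A \right)} = \sqrt{91 + 169} = \sqrt{260} = 2 \sqrt{65}$)
$\left(-171587 + z\right) + w{\left(x{\left(5,-16 \right)} - 82,m{\left(7 \right)} \right)} = \left(-171587 - 263696\right) + 2 \sqrt{65} = -435283 + 2 \sqrt{65}$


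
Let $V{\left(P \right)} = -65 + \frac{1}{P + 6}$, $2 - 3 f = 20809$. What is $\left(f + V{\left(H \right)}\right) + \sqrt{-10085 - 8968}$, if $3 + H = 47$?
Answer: $- \frac{1050097}{150} + 3 i \sqrt{2117} \approx -7000.6 + 138.03 i$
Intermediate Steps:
$H = 44$ ($H = -3 + 47 = 44$)
$f = - \frac{20807}{3}$ ($f = \frac{2}{3} - \frac{20809}{3} = - \frac{20807}{3} \approx -6935.7$)
$V{\left(P \right)} = -65 + \frac{1}{6 + P}$
$\left(f + V{\left(H \right)}\right) + \sqrt{-10085 - 8968} = \left(- \frac{20807}{3} + \frac{-389 - 2860}{6 + 44}\right) + \sqrt{-10085 - 8968} = \left(- \frac{20807}{3} + \frac{-389 - 2860}{50}\right) + \sqrt{-19053} = \left(- \frac{20807}{3} + \frac{1}{50} \left(-3249\right)\right) + 3 i \sqrt{2117} = \left(- \frac{20807}{3} - \frac{3249}{50}\right) + 3 i \sqrt{2117} = - \frac{1050097}{150} + 3 i \sqrt{2117}$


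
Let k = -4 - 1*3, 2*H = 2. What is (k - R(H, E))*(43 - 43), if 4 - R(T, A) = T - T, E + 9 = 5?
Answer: 0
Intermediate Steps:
H = 1 (H = (½)*2 = 1)
E = -4 (E = -9 + 5 = -4)
R(T, A) = 4 (R(T, A) = 4 - (T - T) = 4 - 1*0 = 4 + 0 = 4)
k = -7 (k = -4 - 3 = -7)
(k - R(H, E))*(43 - 43) = (-7 - 1*4)*(43 - 43) = (-7 - 4)*0 = -11*0 = 0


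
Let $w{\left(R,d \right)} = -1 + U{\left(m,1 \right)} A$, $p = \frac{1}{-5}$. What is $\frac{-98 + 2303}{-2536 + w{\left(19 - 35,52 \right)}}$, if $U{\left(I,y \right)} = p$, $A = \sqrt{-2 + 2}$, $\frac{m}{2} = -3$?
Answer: $- \frac{2205}{2537} \approx -0.86914$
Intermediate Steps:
$m = -6$ ($m = 2 \left(-3\right) = -6$)
$p = - \frac{1}{5} \approx -0.2$
$A = 0$ ($A = \sqrt{0} = 0$)
$U{\left(I,y \right)} = - \frac{1}{5}$
$w{\left(R,d \right)} = -1$ ($w{\left(R,d \right)} = -1 - 0 = -1 + 0 = -1$)
$\frac{-98 + 2303}{-2536 + w{\left(19 - 35,52 \right)}} = \frac{-98 + 2303}{-2536 - 1} = \frac{2205}{-2537} = 2205 \left(- \frac{1}{2537}\right) = - \frac{2205}{2537}$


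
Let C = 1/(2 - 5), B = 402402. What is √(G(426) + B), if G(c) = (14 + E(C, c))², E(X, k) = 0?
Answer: √402598 ≈ 634.51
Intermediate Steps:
C = -⅓ (C = 1/(-3) = -⅓ ≈ -0.33333)
G(c) = 196 (G(c) = (14 + 0)² = 14² = 196)
√(G(426) + B) = √(196 + 402402) = √402598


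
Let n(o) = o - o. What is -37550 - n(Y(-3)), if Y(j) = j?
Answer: -37550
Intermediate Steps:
n(o) = 0
-37550 - n(Y(-3)) = -37550 - 1*0 = -37550 + 0 = -37550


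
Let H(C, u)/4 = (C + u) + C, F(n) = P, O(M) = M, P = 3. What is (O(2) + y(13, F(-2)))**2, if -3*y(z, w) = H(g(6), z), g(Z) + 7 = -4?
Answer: 196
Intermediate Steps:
g(Z) = -11 (g(Z) = -7 - 4 = -11)
F(n) = 3
H(C, u) = 4*u + 8*C (H(C, u) = 4*((C + u) + C) = 4*(u + 2*C) = 4*u + 8*C)
y(z, w) = 88/3 - 4*z/3 (y(z, w) = -(4*z + 8*(-11))/3 = -(4*z - 88)/3 = -(-88 + 4*z)/3 = 88/3 - 4*z/3)
(O(2) + y(13, F(-2)))**2 = (2 + (88/3 - 4/3*13))**2 = (2 + (88/3 - 52/3))**2 = (2 + 12)**2 = 14**2 = 196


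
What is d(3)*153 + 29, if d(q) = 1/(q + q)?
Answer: 109/2 ≈ 54.500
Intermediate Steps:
d(q) = 1/(2*q)
d(3)*153 + 29 = ((½)/3)*153 + 29 = ((½)*(⅓))*153 + 29 = (⅙)*153 + 29 = 51/2 + 29 = 109/2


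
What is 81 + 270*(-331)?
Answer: -89289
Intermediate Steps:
81 + 270*(-331) = 81 - 89370 = -89289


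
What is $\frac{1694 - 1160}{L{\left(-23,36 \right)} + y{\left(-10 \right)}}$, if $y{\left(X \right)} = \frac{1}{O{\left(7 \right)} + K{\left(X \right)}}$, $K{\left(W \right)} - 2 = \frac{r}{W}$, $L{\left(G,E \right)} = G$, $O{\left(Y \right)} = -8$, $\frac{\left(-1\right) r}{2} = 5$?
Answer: $- \frac{1335}{58} \approx -23.017$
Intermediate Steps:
$r = -10$ ($r = \left(-2\right) 5 = -10$)
$K{\left(W \right)} = 2 - \frac{10}{W}$
$y{\left(X \right)} = \frac{1}{-6 - \frac{10}{X}}$ ($y{\left(X \right)} = \frac{1}{-8 + \left(2 - \frac{10}{X}\right)} = \frac{1}{-6 - \frac{10}{X}}$)
$\frac{1694 - 1160}{L{\left(-23,36 \right)} + y{\left(-10 \right)}} = \frac{1694 - 1160}{-23 + \frac{1}{2} \left(-10\right) \frac{1}{-5 - -30}} = \frac{534}{-23 + \frac{1}{2} \left(-10\right) \frac{1}{-5 + 30}} = \frac{534}{-23 + \frac{1}{2} \left(-10\right) \frac{1}{25}} = \frac{534}{-23 - \frac{1}{5}} = \frac{534}{- \frac{116}{5}} = 534 \left(- \frac{5}{116}\right) = - \frac{1335}{58}$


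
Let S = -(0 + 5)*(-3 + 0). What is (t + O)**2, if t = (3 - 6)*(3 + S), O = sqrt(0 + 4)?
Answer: 2704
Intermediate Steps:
O = 2 (O = sqrt(4) = 2)
S = 15 (S = -5*(-3) = -1*(-15) = 15)
t = -54 (t = (3 - 6)*(3 + 15) = -3*18 = -54)
(t + O)**2 = (-54 + 2)**2 = (-52)**2 = 2704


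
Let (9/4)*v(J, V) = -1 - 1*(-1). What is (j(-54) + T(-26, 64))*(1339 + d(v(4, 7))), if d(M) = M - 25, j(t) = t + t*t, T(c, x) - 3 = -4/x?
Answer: 30116223/8 ≈ 3.7645e+6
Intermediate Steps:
v(J, V) = 0 (v(J, V) = 4*(-1 - 1*(-1))/9 = 4*(-1 + 1)/9 = (4/9)*0 = 0)
T(c, x) = 3 - 4/x
j(t) = t + t²
d(M) = -25 + M
(j(-54) + T(-26, 64))*(1339 + d(v(4, 7))) = (-54*(1 - 54) + (3 - 4/64))*(1339 + (-25 + 0)) = (-54*(-53) + (3 - 4*1/64))*(1339 - 25) = (2862 + (3 - 1/16))*1314 = (2862 + 47/16)*1314 = (45839/16)*1314 = 30116223/8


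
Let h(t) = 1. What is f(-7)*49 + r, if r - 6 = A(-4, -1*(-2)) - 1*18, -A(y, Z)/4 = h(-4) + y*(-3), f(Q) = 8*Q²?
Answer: 19144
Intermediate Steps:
A(y, Z) = -4 + 12*y (A(y, Z) = -4*(1 + y*(-3)) = -4*(1 - 3*y) = -4 + 12*y)
r = -64 (r = 6 + ((-4 + 12*(-4)) - 1*18) = 6 + ((-4 - 48) - 18) = 6 + (-52 - 18) = 6 - 70 = -64)
f(-7)*49 + r = (8*(-7)²)*49 - 64 = (8*49)*49 - 64 = 392*49 - 64 = 19208 - 64 = 19144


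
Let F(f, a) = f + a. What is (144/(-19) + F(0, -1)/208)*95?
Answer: -149855/208 ≈ -720.46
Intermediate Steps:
F(f, a) = a + f
(144/(-19) + F(0, -1)/208)*95 = (144/(-19) + (-1 + 0)/208)*95 = (144*(-1/19) - 1*1/208)*95 = (-144/19 - 1/208)*95 = -29971/3952*95 = -149855/208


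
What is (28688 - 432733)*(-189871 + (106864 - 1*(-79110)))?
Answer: 1574563365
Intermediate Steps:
(28688 - 432733)*(-189871 + (106864 - 1*(-79110))) = -404045*(-189871 + (106864 + 79110)) = -404045*(-189871 + 185974) = -404045*(-3897) = 1574563365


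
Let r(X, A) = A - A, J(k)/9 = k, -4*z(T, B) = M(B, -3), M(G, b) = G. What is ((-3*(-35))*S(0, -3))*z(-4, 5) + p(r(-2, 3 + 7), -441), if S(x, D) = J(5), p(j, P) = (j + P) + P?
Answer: -27153/4 ≈ -6788.3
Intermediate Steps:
z(T, B) = -B/4
J(k) = 9*k
r(X, A) = 0
p(j, P) = j + 2*P (p(j, P) = (P + j) + P = j + 2*P)
S(x, D) = 45 (S(x, D) = 9*5 = 45)
((-3*(-35))*S(0, -3))*z(-4, 5) + p(r(-2, 3 + 7), -441) = (-3*(-35)*45)*(-1/4*5) + (0 + 2*(-441)) = (105*45)*(-5/4) + (0 - 882) = 4725*(-5/4) - 882 = -23625/4 - 882 = -27153/4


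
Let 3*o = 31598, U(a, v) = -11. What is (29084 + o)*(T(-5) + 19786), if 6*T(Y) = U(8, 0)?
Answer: 7054044625/9 ≈ 7.8378e+8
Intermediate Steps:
T(Y) = -11/6 (T(Y) = (1/6)*(-11) = -11/6)
o = 31598/3 (o = (1/3)*31598 = 31598/3 ≈ 10533.)
(29084 + o)*(T(-5) + 19786) = (29084 + 31598/3)*(-11/6 + 19786) = (118850/3)*(118705/6) = 7054044625/9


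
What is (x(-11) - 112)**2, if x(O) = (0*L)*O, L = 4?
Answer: 12544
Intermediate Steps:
x(O) = 0 (x(O) = (0*4)*O = 0*O = 0)
(x(-11) - 112)**2 = (0 - 112)**2 = (-112)**2 = 12544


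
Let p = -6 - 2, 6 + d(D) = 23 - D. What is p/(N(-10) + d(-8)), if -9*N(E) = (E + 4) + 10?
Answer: -72/221 ≈ -0.32579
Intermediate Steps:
d(D) = 17 - D (d(D) = -6 + (23 - D) = 17 - D)
N(E) = -14/9 - E/9 (N(E) = -((E + 4) + 10)/9 = -((4 + E) + 10)/9 = -(14 + E)/9 = -14/9 - E/9)
p = -8
p/(N(-10) + d(-8)) = -8/((-14/9 - ⅑*(-10)) + (17 - 1*(-8))) = -8/((-14/9 + 10/9) + (17 + 8)) = -8/(-4/9 + 25) = -8/221/9 = -8*9/221 = -72/221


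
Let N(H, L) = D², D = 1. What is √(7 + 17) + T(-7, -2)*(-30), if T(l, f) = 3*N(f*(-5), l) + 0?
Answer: -90 + 2*√6 ≈ -85.101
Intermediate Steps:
N(H, L) = 1 (N(H, L) = 1² = 1)
T(l, f) = 3 (T(l, f) = 3*1 + 0 = 3 + 0 = 3)
√(7 + 17) + T(-7, -2)*(-30) = √(7 + 17) + 3*(-30) = √24 - 90 = 2*√6 - 90 = -90 + 2*√6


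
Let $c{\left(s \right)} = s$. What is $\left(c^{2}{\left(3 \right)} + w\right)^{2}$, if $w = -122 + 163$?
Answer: $2500$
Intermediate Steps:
$w = 41$
$\left(c^{2}{\left(3 \right)} + w\right)^{2} = \left(3^{2} + 41\right)^{2} = \left(9 + 41\right)^{2} = 50^{2} = 2500$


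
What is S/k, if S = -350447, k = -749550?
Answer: 350447/749550 ≈ 0.46754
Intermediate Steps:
S/k = -350447/(-749550) = -350447*(-1/749550) = 350447/749550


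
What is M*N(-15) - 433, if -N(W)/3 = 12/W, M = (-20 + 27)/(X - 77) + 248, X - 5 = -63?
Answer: 36467/225 ≈ 162.08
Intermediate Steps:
X = -58 (X = 5 - 63 = -58)
M = 33473/135 (M = (-20 + 27)/(-58 - 77) + 248 = 7/(-135) + 248 = 7*(-1/135) + 248 = -7/135 + 248 = 33473/135 ≈ 247.95)
N(W) = -36/W
M*N(-15) - 433 = 33473*(-36/(-15))/135 - 433 = 33473*(-36*(-1/15))/135 - 433 = (33473/135)*(12/5) - 433 = 133892/225 - 433 = 36467/225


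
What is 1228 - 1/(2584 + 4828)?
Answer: 9101935/7412 ≈ 1228.0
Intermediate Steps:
1228 - 1/(2584 + 4828) = 1228 - 1/7412 = 9101935/7412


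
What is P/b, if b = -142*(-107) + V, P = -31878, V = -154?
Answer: -15939/7520 ≈ -2.1195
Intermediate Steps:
b = 15040 (b = -142*(-107) - 154 = 15194 - 154 = 15040)
P/b = -31878/15040 = -31878*1/15040 = -15939/7520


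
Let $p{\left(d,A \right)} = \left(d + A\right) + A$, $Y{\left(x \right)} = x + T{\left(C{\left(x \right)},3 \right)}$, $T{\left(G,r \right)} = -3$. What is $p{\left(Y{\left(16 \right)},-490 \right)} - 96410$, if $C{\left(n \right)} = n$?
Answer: $-97377$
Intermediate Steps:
$Y{\left(x \right)} = -3 + x$ ($Y{\left(x \right)} = x - 3 = -3 + x$)
$p{\left(d,A \right)} = d + 2 A$ ($p{\left(d,A \right)} = \left(A + d\right) + A = d + 2 A$)
$p{\left(Y{\left(16 \right)},-490 \right)} - 96410 = \left(\left(-3 + 16\right) + 2 \left(-490\right)\right) - 96410 = \left(13 - 980\right) - 96410 = -967 - 96410 = -97377$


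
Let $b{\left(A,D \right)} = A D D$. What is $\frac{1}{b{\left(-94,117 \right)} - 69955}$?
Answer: $- \frac{1}{1356721} \approx -7.3707 \cdot 10^{-7}$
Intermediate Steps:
$b{\left(A,D \right)} = A D^{2}$
$\frac{1}{b{\left(-94,117 \right)} - 69955} = \frac{1}{- 94 \cdot 117^{2} - 69955} = \frac{1}{\left(-94\right) 13689 - 69955} = \frac{1}{-1286766 - 69955} = \frac{1}{-1356721} = - \frac{1}{1356721}$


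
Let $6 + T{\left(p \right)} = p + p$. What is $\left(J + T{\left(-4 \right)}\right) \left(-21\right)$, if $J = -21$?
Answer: $735$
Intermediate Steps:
$T{\left(p \right)} = -6 + 2 p$ ($T{\left(p \right)} = -6 + \left(p + p\right) = -6 + 2 p$)
$\left(J + T{\left(-4 \right)}\right) \left(-21\right) = \left(-21 + \left(-6 + 2 \left(-4\right)\right)\right) \left(-21\right) = \left(-21 - 14\right) \left(-21\right) = \left(-35\right) \left(-21\right) = 735$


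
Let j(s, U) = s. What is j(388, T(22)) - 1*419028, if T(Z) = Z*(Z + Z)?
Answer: -418640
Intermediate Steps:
T(Z) = 2*Z² (T(Z) = Z*(2*Z) = 2*Z²)
j(388, T(22)) - 1*419028 = 388 - 1*419028 = 388 - 419028 = -418640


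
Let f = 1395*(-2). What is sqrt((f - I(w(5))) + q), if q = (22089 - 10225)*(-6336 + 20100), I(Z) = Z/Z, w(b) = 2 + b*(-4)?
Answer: sqrt(163293305) ≈ 12779.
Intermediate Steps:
w(b) = 2 - 4*b
I(Z) = 1
f = -2790
q = 163296096 (q = 11864*13764 = 163296096)
sqrt((f - I(w(5))) + q) = sqrt((-2790 - 1*1) + 163296096) = sqrt((-2790 - 1) + 163296096) = sqrt(-2791 + 163296096) = sqrt(163293305)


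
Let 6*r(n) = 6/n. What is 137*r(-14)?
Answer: -137/14 ≈ -9.7857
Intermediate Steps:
r(n) = 1/n (r(n) = (6/n)/6 = 1/n)
137*r(-14) = 137/(-14) = 137*(-1/14) = -137/14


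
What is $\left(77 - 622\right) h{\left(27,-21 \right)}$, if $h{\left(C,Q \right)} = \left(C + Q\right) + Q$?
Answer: $8175$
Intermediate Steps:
$h{\left(C,Q \right)} = C + 2 Q$
$\left(77 - 622\right) h{\left(27,-21 \right)} = \left(77 - 622\right) \left(27 + 2 \left(-21\right)\right) = - 545 \left(27 - 42\right) = \left(-545\right) \left(-15\right) = 8175$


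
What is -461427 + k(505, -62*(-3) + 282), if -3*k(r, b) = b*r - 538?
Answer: -1620083/3 ≈ -5.4003e+5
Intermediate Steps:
k(r, b) = 538/3 - b*r/3 (k(r, b) = -(b*r - 538)/3 = -(-538 + b*r)/3 = 538/3 - b*r/3)
-461427 + k(505, -62*(-3) + 282) = -461427 + (538/3 - ⅓*(-62*(-3) + 282)*505) = -461427 + (538/3 - ⅓*(186 + 282)*505) = -461427 + (538/3 - ⅓*468*505) = -461427 + (538/3 - 78780) = -461427 - 235802/3 = -1620083/3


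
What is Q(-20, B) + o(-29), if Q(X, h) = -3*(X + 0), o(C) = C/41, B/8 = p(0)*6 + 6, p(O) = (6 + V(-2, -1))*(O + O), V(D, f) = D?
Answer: 2431/41 ≈ 59.293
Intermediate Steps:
p(O) = 8*O (p(O) = (6 - 2)*(O + O) = 4*(2*O) = 8*O)
B = 48 (B = 8*((8*0)*6 + 6) = 8*(0*6 + 6) = 8*(0 + 6) = 8*6 = 48)
o(C) = C/41 (o(C) = C*(1/41) = C/41)
Q(X, h) = -3*X
Q(-20, B) + o(-29) = -3*(-20) + (1/41)*(-29) = 60 - 29/41 = 2431/41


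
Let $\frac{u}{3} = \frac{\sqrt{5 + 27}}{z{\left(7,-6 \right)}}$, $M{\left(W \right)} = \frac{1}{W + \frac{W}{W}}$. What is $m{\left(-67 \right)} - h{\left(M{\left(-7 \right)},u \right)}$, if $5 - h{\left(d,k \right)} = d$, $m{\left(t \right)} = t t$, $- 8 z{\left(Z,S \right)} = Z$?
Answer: $\frac{26903}{6} \approx 4483.8$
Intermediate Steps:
$z{\left(Z,S \right)} = - \frac{Z}{8}$
$m{\left(t \right)} = t^{2}$
$M{\left(W \right)} = \frac{1}{1 + W}$ ($M{\left(W \right)} = \frac{1}{W + 1} = \frac{1}{1 + W}$)
$u = - \frac{96 \sqrt{2}}{7}$ ($u = 3 \frac{\sqrt{5 + 27}}{\left(- \frac{1}{8}\right) 7} = 3 \frac{\sqrt{32}}{- \frac{7}{8}} = 3 \cdot 4 \sqrt{2} \left(- \frac{8}{7}\right) = 3 \left(- \frac{32 \sqrt{2}}{7}\right) = - \frac{96 \sqrt{2}}{7} \approx -19.395$)
$h{\left(d,k \right)} = 5 - d$
$m{\left(-67 \right)} - h{\left(M{\left(-7 \right)},u \right)} = \left(-67\right)^{2} - \left(5 - \frac{1}{1 - 7}\right) = 4489 - \left(5 - \frac{1}{-6}\right) = 4489 - \left(5 - - \frac{1}{6}\right) = 4489 - \left(5 + \frac{1}{6}\right) = 4489 - \frac{31}{6} = \frac{26903}{6}$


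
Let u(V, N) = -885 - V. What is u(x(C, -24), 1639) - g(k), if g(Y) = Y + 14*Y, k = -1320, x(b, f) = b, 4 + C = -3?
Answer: 18922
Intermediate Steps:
C = -7 (C = -4 - 3 = -7)
g(Y) = 15*Y
u(x(C, -24), 1639) - g(k) = (-885 - 1*(-7)) - 15*(-1320) = (-885 + 7) - 1*(-19800) = -878 + 19800 = 18922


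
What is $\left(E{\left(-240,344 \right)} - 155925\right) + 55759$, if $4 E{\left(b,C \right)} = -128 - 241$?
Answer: $- \frac{401033}{4} \approx -1.0026 \cdot 10^{5}$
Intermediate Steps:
$E{\left(b,C \right)} = - \frac{369}{4}$ ($E{\left(b,C \right)} = \frac{-128 - 241}{4} = \frac{1}{4} \left(-369\right) = - \frac{369}{4}$)
$\left(E{\left(-240,344 \right)} - 155925\right) + 55759 = \left(- \frac{369}{4} - 155925\right) + 55759 = - \frac{624069}{4} + 55759 = - \frac{401033}{4}$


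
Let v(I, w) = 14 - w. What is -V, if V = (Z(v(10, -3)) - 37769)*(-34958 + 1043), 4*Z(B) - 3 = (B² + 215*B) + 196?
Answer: -4983232695/4 ≈ -1.2458e+9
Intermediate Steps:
Z(B) = 199/4 + B²/4 + 215*B/4 (Z(B) = ¾ + ((B² + 215*B) + 196)/4 = ¾ + (196 + B² + 215*B)/4 = ¾ + (49 + B²/4 + 215*B/4) = 199/4 + B²/4 + 215*B/4)
V = 4983232695/4 (V = ((199/4 + (14 - 1*(-3))²/4 + 215*(14 - 1*(-3))/4) - 37769)*(-34958 + 1043) = ((199/4 + (14 + 3)²/4 + 215*(14 + 3)/4) - 37769)*(-33915) = ((199/4 + (¼)*17² + (215/4)*17) - 37769)*(-33915) = ((199/4 + (¼)*289 + 3655/4) - 37769)*(-33915) = ((199/4 + 289/4 + 3655/4) - 37769)*(-33915) = (4143/4 - 37769)*(-33915) = -146933/4*(-33915) = 4983232695/4 ≈ 1.2458e+9)
-V = -1*4983232695/4 = -4983232695/4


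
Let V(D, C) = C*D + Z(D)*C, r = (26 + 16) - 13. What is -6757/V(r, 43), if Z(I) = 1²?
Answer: -6757/1290 ≈ -5.2380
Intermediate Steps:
Z(I) = 1
r = 29 (r = 42 - 13 = 29)
V(D, C) = C + C*D (V(D, C) = C*D + 1*C = C*D + C = C + C*D)
-6757/V(r, 43) = -6757*1/(43*(1 + 29)) = -6757/(43*30) = -6757/1290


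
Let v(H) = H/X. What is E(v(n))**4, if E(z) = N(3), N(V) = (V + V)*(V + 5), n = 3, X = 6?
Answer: 5308416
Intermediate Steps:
v(H) = H/6
N(V) = 2*V*(5 + V) (N(V) = (2*V)*(5 + V) = 2*V*(5 + V))
E(z) = 48 (E(z) = 2*3*(5 + 3) = 2*3*8 = 48)
E(v(n))**4 = 48**4 = 5308416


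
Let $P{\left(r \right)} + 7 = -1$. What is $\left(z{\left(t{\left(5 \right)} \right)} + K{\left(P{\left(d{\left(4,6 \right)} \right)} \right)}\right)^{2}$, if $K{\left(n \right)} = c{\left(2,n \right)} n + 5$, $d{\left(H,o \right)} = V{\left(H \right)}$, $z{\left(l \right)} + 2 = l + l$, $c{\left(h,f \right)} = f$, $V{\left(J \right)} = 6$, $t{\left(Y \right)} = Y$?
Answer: $5929$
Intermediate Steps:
$z{\left(l \right)} = -2 + 2 l$ ($z{\left(l \right)} = -2 + \left(l + l\right) = -2 + 2 l$)
$d{\left(H,o \right)} = 6$
$P{\left(r \right)} = -8$ ($P{\left(r \right)} = -7 - 1 = -8$)
$K{\left(n \right)} = 5 + n^{2}$ ($K{\left(n \right)} = n n + 5 = n^{2} + 5 = 5 + n^{2}$)
$\left(z{\left(t{\left(5 \right)} \right)} + K{\left(P{\left(d{\left(4,6 \right)} \right)} \right)}\right)^{2} = \left(\left(-2 + 2 \cdot 5\right) + \left(5 + \left(-8\right)^{2}\right)\right)^{2} = \left(\left(-2 + 10\right) + \left(5 + 64\right)\right)^{2} = \left(8 + 69\right)^{2} = 77^{2} = 5929$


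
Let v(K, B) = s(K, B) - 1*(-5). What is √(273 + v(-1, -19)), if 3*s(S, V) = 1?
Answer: √2505/3 ≈ 16.683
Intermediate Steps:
s(S, V) = ⅓ (s(S, V) = (⅓)*1 = ⅓)
v(K, B) = 16/3 (v(K, B) = ⅓ - 1*(-5) = ⅓ + 5 = 16/3)
√(273 + v(-1, -19)) = √(273 + 16/3) = √(835/3) = √2505/3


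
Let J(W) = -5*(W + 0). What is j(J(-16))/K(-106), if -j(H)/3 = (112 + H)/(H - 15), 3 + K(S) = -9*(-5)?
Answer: -96/455 ≈ -0.21099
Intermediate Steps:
J(W) = -5*W
K(S) = 42 (K(S) = -3 - 9*(-5) = -3 + 45 = 42)
j(H) = -3*(112 + H)/(-15 + H) (j(H) = -3*(112 + H)/(H - 15) = -3*(112 + H)/(-15 + H))
j(J(-16))/K(-106) = (3*(-112 - (-5)*(-16))/(-15 - 5*(-16)))/42 = (3*(-112 - 1*80)/(-15 + 80))*(1/42) = (3*(-112 - 80)/65)*(1/42) = (3*(1/65)*(-192))*(1/42) = -576/65*1/42 = -96/455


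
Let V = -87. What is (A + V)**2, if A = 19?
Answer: 4624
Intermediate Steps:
(A + V)**2 = (19 - 87)**2 = (-68)**2 = 4624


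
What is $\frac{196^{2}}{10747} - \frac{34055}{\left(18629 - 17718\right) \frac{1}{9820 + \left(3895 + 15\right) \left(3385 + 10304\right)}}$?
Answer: $- \frac{19592790103466874}{9790517} \approx -2.0012 \cdot 10^{9}$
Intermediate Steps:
$\frac{196^{2}}{10747} - \frac{34055}{\left(18629 - 17718\right) \frac{1}{9820 + \left(3895 + 15\right) \left(3385 + 10304\right)}} = 38416 \cdot \frac{1}{10747} - \frac{34055}{911 \frac{1}{9820 + 3910 \cdot 13689}} = \frac{38416}{10747} - \frac{34055}{911 \frac{1}{9820 + 53523990}} = \frac{38416}{10747} - \frac{34055}{911 \cdot \frac{1}{53533810}} = \frac{38416}{10747} - \frac{34055}{\frac{911}{53533810}} = \frac{38416}{10747} - \frac{1823093899550}{911} = - \frac{19592790103466874}{9790517}$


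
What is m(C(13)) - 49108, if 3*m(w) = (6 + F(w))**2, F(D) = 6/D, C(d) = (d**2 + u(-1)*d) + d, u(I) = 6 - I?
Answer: -1219689740/24843 ≈ -49096.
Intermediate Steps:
C(d) = d**2 + 8*d (C(d) = (d**2 + (6 - 1*(-1))*d) + d = (d**2 + (6 + 1)*d) + d = (d**2 + 7*d) + d = d**2 + 8*d)
m(w) = (6 + 6/w)**2/3
m(C(13)) - 49108 = 12*(1 + 13*(8 + 13))**2/(13*(8 + 13))**2 - 49108 = 12*(1 + 13*21)**2/(13*21)**2 - 49108 = 12*(1 + 273)**2/273**2 - 49108 = 12*(1/74529)*274**2 - 49108 = 12*(1/74529)*75076 - 49108 = 300304/24843 - 49108 = -1219689740/24843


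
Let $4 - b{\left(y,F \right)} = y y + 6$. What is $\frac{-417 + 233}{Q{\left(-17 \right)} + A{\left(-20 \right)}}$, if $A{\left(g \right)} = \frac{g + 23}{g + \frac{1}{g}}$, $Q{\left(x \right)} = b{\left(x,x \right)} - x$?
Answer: $\frac{36892}{54967} \approx 0.67117$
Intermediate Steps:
$b{\left(y,F \right)} = -2 - y^{2}$ ($b{\left(y,F \right)} = 4 - \left(y y + 6\right) = 4 - \left(y^{2} + 6\right) = 4 - \left(6 + y^{2}\right) = -2 - y^{2}$)
$Q{\left(x \right)} = -2 - x - x^{2}$ ($Q{\left(x \right)} = \left(-2 - x^{2}\right) - x = -2 - x - x^{2}$)
$A{\left(g \right)} = \frac{23 + g}{g + \frac{1}{g}}$
$\frac{-417 + 233}{Q{\left(-17 \right)} + A{\left(-20 \right)}} = \frac{-417 + 233}{\left(-2 - -17 - \left(-17\right)^{2}\right) - \frac{20 \left(23 - 20\right)}{1 + \left(-20\right)^{2}}} = - \frac{184}{\left(-2 + 17 - 289\right) - 20 \frac{1}{1 + 400} \cdot 3} = - \frac{184}{\left(-2 + 17 - 289\right) - 20 \cdot \frac{1}{401} \cdot 3} = - \frac{184}{-274 - \frac{20}{401} \cdot 3} = - \frac{184}{-274 - \frac{60}{401}} = - \frac{184}{- \frac{109934}{401}} = \left(-184\right) \left(- \frac{401}{109934}\right) = \frac{36892}{54967}$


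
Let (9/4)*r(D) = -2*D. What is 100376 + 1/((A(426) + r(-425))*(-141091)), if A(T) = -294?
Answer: 10678261262855/106382614 ≈ 1.0038e+5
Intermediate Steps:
r(D) = -8*D/9 (r(D) = 4*(-2*D)/9 = -8*D/9)
100376 + 1/((A(426) + r(-425))*(-141091)) = 100376 + 1/(-294 - 8/9*(-425)*(-141091)) = 100376 - 1/141091/(-294 + 3400/9) = 100376 - 1/141091/(754/9) = 100376 + (9/754)*(-1/141091) = 100376 - 9/106382614 = 10678261262855/106382614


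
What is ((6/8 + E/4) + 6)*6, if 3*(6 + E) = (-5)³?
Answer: -31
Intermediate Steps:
E = -143/3 (E = -6 + (⅓)*(-5)³ = -6 + (⅓)*(-125) = -6 - 125/3 = -143/3 ≈ -47.667)
((6/8 + E/4) + 6)*6 = ((6/8 - 143/3/4) + 6)*6 = ((6*(⅛) - 143/3*¼) + 6)*6 = ((¾ - 143/12) + 6)*6 = (-67/6 + 6)*6 = -31/6*6 = -31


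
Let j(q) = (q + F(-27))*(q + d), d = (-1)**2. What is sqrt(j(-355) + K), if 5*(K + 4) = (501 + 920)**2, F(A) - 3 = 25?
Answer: sqrt(12990055)/5 ≈ 720.83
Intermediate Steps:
F(A) = 28 (F(A) = 3 + 25 = 28)
d = 1
j(q) = (1 + q)*(28 + q) (j(q) = (q + 28)*(q + 1) = (28 + q)*(1 + q) = (1 + q)*(28 + q))
K = 2019221/5 (K = -4 + (501 + 920)**2/5 = -4 + (1/5)*1421**2 = -4 + (1/5)*2019241 = -4 + 2019241/5 = 2019221/5 ≈ 4.0384e+5)
sqrt(j(-355) + K) = sqrt((28 + (-355)**2 + 29*(-355)) + 2019221/5) = sqrt((28 + 126025 - 10295) + 2019221/5) = sqrt(115758 + 2019221/5) = sqrt(2598011/5) = sqrt(12990055)/5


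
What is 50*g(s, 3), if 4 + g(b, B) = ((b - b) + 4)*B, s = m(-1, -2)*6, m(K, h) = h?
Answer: 400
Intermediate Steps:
s = -12 (s = -2*6 = -12)
g(b, B) = -4 + 4*B (g(b, B) = -4 + ((b - b) + 4)*B = -4 + (0 + 4)*B = -4 + 4*B)
50*g(s, 3) = 50*(-4 + 4*3) = 50*(-4 + 12) = 50*8 = 400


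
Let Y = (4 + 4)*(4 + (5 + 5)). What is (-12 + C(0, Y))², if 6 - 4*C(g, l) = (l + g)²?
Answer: 39601849/4 ≈ 9.9005e+6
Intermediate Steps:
Y = 112 (Y = 8*(4 + 10) = 8*14 = 112)
C(g, l) = 3/2 - (g + l)²/4 (C(g, l) = 3/2 - (l + g)²/4 = 3/2 - (g + l)²/4)
(-12 + C(0, Y))² = (-12 + (3/2 - (0 + 112)²/4))² = (-12 + (3/2 - ¼*112²))² = (-12 + (3/2 - ¼*12544))² = (-12 + (3/2 - 3136))² = (-12 - 6269/2)² = (-6293/2)² = 39601849/4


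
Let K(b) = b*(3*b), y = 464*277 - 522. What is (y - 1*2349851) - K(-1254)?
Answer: -6939393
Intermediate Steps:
y = 128006 (y = 128528 - 522 = 128006)
K(b) = 3*b²
(y - 1*2349851) - K(-1254) = (128006 - 1*2349851) - 3*(-1254)² = (128006 - 2349851) - 3*1572516 = -2221845 - 1*4717548 = -2221845 - 4717548 = -6939393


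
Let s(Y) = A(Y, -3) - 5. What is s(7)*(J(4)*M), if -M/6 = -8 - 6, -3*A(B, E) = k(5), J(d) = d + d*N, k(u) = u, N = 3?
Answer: -8960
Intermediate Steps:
J(d) = 4*d (J(d) = d + d*3 = d + 3*d = 4*d)
A(B, E) = -5/3 (A(B, E) = -⅓*5 = -5/3)
M = 84 (M = -6*(-8 - 6) = -6*(-14) = 84)
s(Y) = -20/3 (s(Y) = -5/3 - 5 = -20/3)
s(7)*(J(4)*M) = -20*4*4*84/3 = -320*84/3 = -20/3*1344 = -8960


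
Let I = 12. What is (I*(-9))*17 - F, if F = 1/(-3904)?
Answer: -7167743/3904 ≈ -1836.0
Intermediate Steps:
F = -1/3904 ≈ -0.00025615
(I*(-9))*17 - F = (12*(-9))*17 - 1*(-1/3904) = -108*17 + 1/3904 = -1836 + 1/3904 = -7167743/3904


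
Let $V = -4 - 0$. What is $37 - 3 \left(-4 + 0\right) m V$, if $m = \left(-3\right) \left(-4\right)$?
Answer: $-21312$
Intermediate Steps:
$V = -4$ ($V = -4 + 0 = -4$)
$m = 12$
$37 - 3 \left(-4 + 0\right) m V = 37 - 3 \left(-4 + 0\right) 12 \left(-4\right) = 37 \left(-3\right) \left(-4\right) 12 \left(-4\right) = 37 \cdot 12 \cdot 12 \left(-4\right) = 37 \cdot 144 \left(-4\right) = 37 \left(-576\right) = -21312$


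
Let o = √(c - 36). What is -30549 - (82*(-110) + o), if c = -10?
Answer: -21529 - I*√46 ≈ -21529.0 - 6.7823*I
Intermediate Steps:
o = I*√46 (o = √(-10 - 36) = √(-46) = I*√46 ≈ 6.7823*I)
-30549 - (82*(-110) + o) = -30549 - (82*(-110) + I*√46) = -30549 - (-9020 + I*√46) = -30549 + (9020 - I*√46) = -21529 - I*√46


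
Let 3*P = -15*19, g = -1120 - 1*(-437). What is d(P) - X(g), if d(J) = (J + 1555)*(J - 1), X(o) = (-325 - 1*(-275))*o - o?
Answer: -174993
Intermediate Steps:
g = -683 (g = -1120 + 437 = -683)
X(o) = -51*o (X(o) = (-325 + 275)*o - o = -50*o - o = -51*o)
P = -95 (P = (-15*19)/3 = (1/3)*(-285) = -95)
d(J) = (-1 + J)*(1555 + J) (d(J) = (1555 + J)*(-1 + J) = (-1 + J)*(1555 + J))
d(P) - X(g) = (-1555 + (-95)**2 + 1554*(-95)) - (-51)*(-683) = (-1555 + 9025 - 147630) - 1*34833 = -140160 - 34833 = -174993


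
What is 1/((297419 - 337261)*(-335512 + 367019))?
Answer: -1/1255301894 ≈ -7.9662e-10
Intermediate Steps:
1/((297419 - 337261)*(-335512 + 367019)) = 1/(-39842*31507) = 1/(-1255301894) = -1/1255301894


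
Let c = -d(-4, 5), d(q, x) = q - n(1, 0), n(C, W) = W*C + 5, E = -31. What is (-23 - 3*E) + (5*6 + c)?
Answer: 109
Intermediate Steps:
n(C, W) = 5 + C*W (n(C, W) = C*W + 5 = 5 + C*W)
d(q, x) = -5 + q (d(q, x) = q - (5 + 1*0) = q - (5 + 0) = q - 1*5 = q - 5 = -5 + q)
c = 9 (c = -(-5 - 4) = -1*(-9) = 9)
(-23 - 3*E) + (5*6 + c) = (-23 - 3*(-31)) + (5*6 + 9) = (-23 + 93) + (30 + 9) = 70 + 39 = 109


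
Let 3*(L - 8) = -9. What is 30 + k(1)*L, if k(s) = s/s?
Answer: 35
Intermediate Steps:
L = 5 (L = 8 + (⅓)*(-9) = 8 - 3 = 5)
k(s) = 1
30 + k(1)*L = 30 + 1*5 = 30 + 5 = 35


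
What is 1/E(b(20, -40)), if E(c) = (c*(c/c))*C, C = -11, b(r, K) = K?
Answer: 1/440 ≈ 0.0022727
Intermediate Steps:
E(c) = -11*c (E(c) = (c*(c/c))*(-11) = (c*1)*(-11) = c*(-11) = -11*c)
1/E(b(20, -40)) = 1/(-11*(-40)) = 1/440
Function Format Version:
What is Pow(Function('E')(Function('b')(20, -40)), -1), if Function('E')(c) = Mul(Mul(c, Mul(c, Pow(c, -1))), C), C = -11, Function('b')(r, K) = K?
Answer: Rational(1, 440) ≈ 0.0022727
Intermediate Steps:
Function('E')(c) = Mul(-11, c) (Function('E')(c) = Mul(Mul(c, Mul(c, Pow(c, -1))), -11) = Mul(Mul(c, 1), -11) = Mul(c, -11) = Mul(-11, c))
Pow(Function('E')(Function('b')(20, -40)), -1) = Pow(Mul(-11, -40), -1) = Pow(440, -1) = Rational(1, 440)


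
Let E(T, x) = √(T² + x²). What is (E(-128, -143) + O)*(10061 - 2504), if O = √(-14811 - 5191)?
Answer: 7557*√36833 + 7557*I*√20002 ≈ 1.4503e+6 + 1.0688e+6*I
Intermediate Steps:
O = I*√20002 (O = √(-20002) = I*√20002 ≈ 141.43*I)
(E(-128, -143) + O)*(10061 - 2504) = (√((-128)² + (-143)²) + I*√20002)*(10061 - 2504) = (√(16384 + 20449) + I*√20002)*7557 = (√36833 + I*√20002)*7557 = 7557*√36833 + 7557*I*√20002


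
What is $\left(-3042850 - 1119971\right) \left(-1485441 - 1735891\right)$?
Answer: $13409828497572$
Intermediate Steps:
$\left(-3042850 - 1119971\right) \left(-1485441 - 1735891\right) = \left(-4162821\right) \left(-3221332\right) = 13409828497572$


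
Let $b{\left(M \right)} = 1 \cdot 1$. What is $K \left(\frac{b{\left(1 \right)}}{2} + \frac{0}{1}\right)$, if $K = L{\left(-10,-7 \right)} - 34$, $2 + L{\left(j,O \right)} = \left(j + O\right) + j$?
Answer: $- \frac{63}{2} \approx -31.5$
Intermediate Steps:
$b{\left(M \right)} = 1$
$L{\left(j,O \right)} = -2 + O + 2 j$ ($L{\left(j,O \right)} = -2 + \left(\left(j + O\right) + j\right) = -2 + \left(\left(O + j\right) + j\right) = -2 + \left(O + 2 j\right) = -2 + O + 2 j$)
$K = -63$ ($K = \left(-2 - 7 + 2 \left(-10\right)\right) - 34 = \left(-2 - 7 - 20\right) - 34 = -29 - 34 = -63$)
$K \left(\frac{b{\left(1 \right)}}{2} + \frac{0}{1}\right) = - 63 \left(1 \cdot \frac{1}{2} + \frac{0}{1}\right) = - 63 \left(1 \cdot \frac{1}{2} + 0 \cdot 1\right) = - 63 \left(\frac{1}{2} + 0\right) = \left(-63\right) \frac{1}{2} = - \frac{63}{2}$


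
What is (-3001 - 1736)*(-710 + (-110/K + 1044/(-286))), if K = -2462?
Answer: 595053162339/176033 ≈ 3.3804e+6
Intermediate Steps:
(-3001 - 1736)*(-710 + (-110/K + 1044/(-286))) = (-3001 - 1736)*(-710 + (-110/(-2462) + 1044/(-286))) = -4737*(-710 + (-110*(-1/2462) + 1044*(-1/286))) = -4737*(-710 + (55/1231 - 522/143)) = -4737*(-710 - 634717/176033) = -4737*(-125618147/176033) = 595053162339/176033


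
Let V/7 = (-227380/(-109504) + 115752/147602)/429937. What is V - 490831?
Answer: -4685194796444017575/9545433758032 ≈ -4.9083e+5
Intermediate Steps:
V = 444587017/9545433758032 (V = 7*((-227380/(-109504) + 115752/147602)/429937) = 7*((-227380*(-1/109504) + 115752*(1/147602))*(1/429937)) = 7*((56845/27376 + 636/811)*(1/429937)) = 7*((63512431/22201936)*(1/429937)) = 7*(63512431/9545433758032) = 444587017/9545433758032 ≈ 4.6576e-5)
V - 490831 = 444587017/9545433758032 - 490831 = -4685194796444017575/9545433758032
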